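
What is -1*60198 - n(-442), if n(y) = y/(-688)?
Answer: -20708333/344 ≈ -60199.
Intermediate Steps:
n(y) = -y/688 (n(y) = y*(-1/688) = -y/688)
-1*60198 - n(-442) = -1*60198 - (-1)*(-442)/688 = -60198 - 1*221/344 = -60198 - 221/344 = -20708333/344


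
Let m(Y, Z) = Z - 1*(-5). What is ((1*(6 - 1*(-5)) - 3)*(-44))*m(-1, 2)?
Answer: -2464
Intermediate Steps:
m(Y, Z) = 5 + Z (m(Y, Z) = Z + 5 = 5 + Z)
((1*(6 - 1*(-5)) - 3)*(-44))*m(-1, 2) = ((1*(6 - 1*(-5)) - 3)*(-44))*(5 + 2) = ((1*(6 + 5) - 3)*(-44))*7 = ((1*11 - 3)*(-44))*7 = ((11 - 3)*(-44))*7 = (8*(-44))*7 = -352*7 = -2464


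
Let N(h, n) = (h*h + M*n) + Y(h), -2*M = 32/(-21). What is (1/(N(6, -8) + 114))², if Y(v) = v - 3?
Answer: 441/9517225 ≈ 4.6337e-5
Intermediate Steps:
Y(v) = -3 + v
M = 16/21 (M = -16/(-21) = -16*(-1)/21 = -½*(-32/21) = 16/21 ≈ 0.76190)
N(h, n) = -3 + h + h² + 16*n/21 (N(h, n) = (h*h + 16*n/21) + (-3 + h) = (h² + 16*n/21) + (-3 + h) = -3 + h + h² + 16*n/21)
(1/(N(6, -8) + 114))² = (1/((-3 + 6 + 6² + (16/21)*(-8)) + 114))² = (1/((-3 + 6 + 36 - 128/21) + 114))² = (1/(691/21 + 114))² = (1/(3085/21))² = (21/3085)² = 441/9517225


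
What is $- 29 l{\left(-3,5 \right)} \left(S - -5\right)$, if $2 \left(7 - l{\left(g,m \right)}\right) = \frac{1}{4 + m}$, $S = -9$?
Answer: $\frac{7250}{9} \approx 805.56$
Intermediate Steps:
$l{\left(g,m \right)} = 7 - \frac{1}{2 \left(4 + m\right)}$
$- 29 l{\left(-3,5 \right)} \left(S - -5\right) = - 29 \frac{55 + 14 \cdot 5}{2 \left(4 + 5\right)} \left(-9 - -5\right) = - 29 \frac{55 + 70}{2 \cdot 9} \left(-9 + 5\right) = - 29 \cdot \frac{1}{2} \cdot \frac{1}{9} \cdot 125 \left(-4\right) = \left(-29\right) \frac{125}{18} \left(-4\right) = \left(- \frac{3625}{18}\right) \left(-4\right) = \frac{7250}{9}$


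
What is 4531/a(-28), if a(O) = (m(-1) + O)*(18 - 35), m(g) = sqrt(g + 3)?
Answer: 2758/289 + 197*sqrt(2)/578 ≈ 10.025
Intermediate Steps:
m(g) = sqrt(3 + g)
a(O) = -17*O - 17*sqrt(2) (a(O) = (sqrt(3 - 1) + O)*(18 - 35) = (sqrt(2) + O)*(-17) = (O + sqrt(2))*(-17) = -17*O - 17*sqrt(2))
4531/a(-28) = 4531/(-17*(-28) - 17*sqrt(2)) = 4531/(476 - 17*sqrt(2))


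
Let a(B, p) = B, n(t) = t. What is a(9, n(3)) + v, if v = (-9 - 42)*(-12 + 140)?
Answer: -6519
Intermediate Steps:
v = -6528 (v = -51*128 = -6528)
a(9, n(3)) + v = 9 - 6528 = -6519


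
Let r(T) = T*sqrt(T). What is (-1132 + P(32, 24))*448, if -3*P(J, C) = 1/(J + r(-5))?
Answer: -1748112128/3447 - 2240*I*sqrt(5)/3447 ≈ -5.0714e+5 - 1.4531*I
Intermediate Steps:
r(T) = T**(3/2)
P(J, C) = -1/(3*(J - 5*I*sqrt(5))) (P(J, C) = -1/(3*(J + (-5)**(3/2))) = -1/(3*(J - 5*I*sqrt(5))))
(-1132 + P(32, 24))*448 = (-1132 - 1/(3*32 - 15*I*sqrt(5)))*448 = (-1132 - 1/(96 - 15*I*sqrt(5)))*448 = -507136 - 448/(96 - 15*I*sqrt(5))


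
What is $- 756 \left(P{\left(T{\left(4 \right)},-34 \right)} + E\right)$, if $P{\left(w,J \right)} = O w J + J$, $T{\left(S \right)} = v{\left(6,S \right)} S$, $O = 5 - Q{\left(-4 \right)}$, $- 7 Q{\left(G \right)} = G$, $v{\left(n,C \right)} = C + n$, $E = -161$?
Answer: $4700700$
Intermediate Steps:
$Q{\left(G \right)} = - \frac{G}{7}$
$O = \frac{31}{7}$ ($O = 5 - \left(- \frac{1}{7}\right) \left(-4\right) = 5 - \frac{4}{7} = \frac{31}{7} \approx 4.4286$)
$T{\left(S \right)} = S \left(6 + S\right)$ ($T{\left(S \right)} = \left(S + 6\right) S = \left(6 + S\right) S = S \left(6 + S\right)$)
$P{\left(w,J \right)} = J + \frac{31 J w}{7}$ ($P{\left(w,J \right)} = \frac{31 w}{7} J + J = \frac{31 J w}{7} + J = J + \frac{31 J w}{7}$)
$- 756 \left(P{\left(T{\left(4 \right)},-34 \right)} + E\right) = - 756 \left(\frac{1}{7} \left(-34\right) \left(7 + 31 \cdot 4 \left(6 + 4\right)\right) - 161\right) = - 756 \left(\frac{1}{7} \left(-34\right) \left(7 + 31 \cdot 4 \cdot 10\right) - 161\right) = - 756 \left(\frac{1}{7} \left(-34\right) \left(7 + 31 \cdot 40\right) - 161\right) = - 756 \left(\frac{1}{7} \left(-34\right) \left(7 + 1240\right) - 161\right) = - 756 \left(\frac{1}{7} \left(-34\right) 1247 - 161\right) = - 756 \left(- \frac{42398}{7} - 161\right) = \left(-756\right) \left(- \frac{43525}{7}\right) = 4700700$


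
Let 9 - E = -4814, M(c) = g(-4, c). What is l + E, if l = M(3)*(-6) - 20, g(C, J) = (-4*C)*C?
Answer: 5187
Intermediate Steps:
g(C, J) = -4*C²
M(c) = -64 (M(c) = -4*(-4)² = -4*16 = -64)
E = 4823 (E = 9 - 1*(-4814) = 9 + 4814 = 4823)
l = 364 (l = -64*(-6) - 20 = 384 - 20 = 364)
l + E = 364 + 4823 = 5187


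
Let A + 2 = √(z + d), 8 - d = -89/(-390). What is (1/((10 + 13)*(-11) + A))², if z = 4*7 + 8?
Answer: 152100/(-99450 + √6657690)² ≈ 1.6209e-5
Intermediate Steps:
z = 36 (z = 28 + 8 = 36)
d = 3031/390 (d = 8 - (-89)/(-390) = 8 - (-89)*(-1)/390 = 8 - 1*89/390 = 8 - 89/390 = 3031/390 ≈ 7.7718)
A = -2 + √6657690/390 (A = -2 + √(36 + 3031/390) = -2 + √(17071/390) = -2 + √6657690/390 ≈ 4.6160)
(1/((10 + 13)*(-11) + A))² = (1/((10 + 13)*(-11) + (-2 + √6657690/390)))² = (1/(23*(-11) + (-2 + √6657690/390)))² = (1/(-253 + (-2 + √6657690/390)))² = (1/(-255 + √6657690/390))² = (-255 + √6657690/390)⁻²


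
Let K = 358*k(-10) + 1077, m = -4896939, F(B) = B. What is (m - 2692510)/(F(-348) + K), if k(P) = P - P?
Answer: -7589449/729 ≈ -10411.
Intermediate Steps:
k(P) = 0
K = 1077 (K = 358*0 + 1077 = 0 + 1077 = 1077)
(m - 2692510)/(F(-348) + K) = (-4896939 - 2692510)/(-348 + 1077) = -7589449/729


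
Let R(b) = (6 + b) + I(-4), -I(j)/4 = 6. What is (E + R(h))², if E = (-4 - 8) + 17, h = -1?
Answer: 196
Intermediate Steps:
I(j) = -24 (I(j) = -4*6 = -24)
R(b) = -18 + b (R(b) = (6 + b) - 24 = -18 + b)
E = 5 (E = -12 + 17 = 5)
(E + R(h))² = (5 + (-18 - 1))² = (5 - 19)² = (-14)² = 196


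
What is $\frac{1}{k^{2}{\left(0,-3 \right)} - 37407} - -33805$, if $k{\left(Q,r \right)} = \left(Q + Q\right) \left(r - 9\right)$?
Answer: $\frac{1264543634}{37407} \approx 33805.0$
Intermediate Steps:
$k{\left(Q,r \right)} = 2 Q \left(-9 + r\right)$
$\frac{1}{k^{2}{\left(0,-3 \right)} - 37407} - -33805 = \frac{1}{\left(2 \cdot 0 \left(-9 - 3\right)\right)^{2} - 37407} - -33805 = \frac{1}{\left(2 \cdot 0 \left(-12\right)\right)^{2} - 37407} + 33805 = \frac{1}{0^{2} - 37407} + 33805 = \frac{1}{0 - 37407} + 33805 = \frac{1}{-37407} + 33805 = - \frac{1}{37407} + 33805 = \frac{1264543634}{37407}$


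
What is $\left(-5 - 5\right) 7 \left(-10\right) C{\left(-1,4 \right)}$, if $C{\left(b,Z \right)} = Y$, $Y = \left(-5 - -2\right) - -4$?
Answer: $700$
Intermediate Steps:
$Y = 1$ ($Y = \left(-5 + 2\right) + 4 = -3 + 4 = 1$)
$C{\left(b,Z \right)} = 1$
$\left(-5 - 5\right) 7 \left(-10\right) C{\left(-1,4 \right)} = \left(-5 - 5\right) 7 \left(-10\right) 1 = \left(-10\right) 7 \left(-10\right) 1 = \left(-70\right) \left(-10\right) 1 = 700 \cdot 1 = 700$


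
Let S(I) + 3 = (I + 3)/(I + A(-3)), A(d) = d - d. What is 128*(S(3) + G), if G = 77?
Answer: 9728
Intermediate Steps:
A(d) = 0
S(I) = -3 + (3 + I)/I (S(I) = -3 + (I + 3)/(I + 0) = -3 + (3 + I)/I)
128*(S(3) + G) = 128*((-2 + 3/3) + 77) = 128*((-2 + 3*(1/3)) + 77) = 128*((-2 + 1) + 77) = 128*(-1 + 77) = 128*76 = 9728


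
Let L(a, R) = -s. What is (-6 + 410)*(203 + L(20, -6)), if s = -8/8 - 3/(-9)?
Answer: 246844/3 ≈ 82281.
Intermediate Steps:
s = -⅔ (s = -8*⅛ - 3*(-⅑) = -1 + ⅓ = -⅔ ≈ -0.66667)
L(a, R) = ⅔ (L(a, R) = -1*(-⅔) = ⅔)
(-6 + 410)*(203 + L(20, -6)) = (-6 + 410)*(203 + ⅔) = 404*(611/3) = 246844/3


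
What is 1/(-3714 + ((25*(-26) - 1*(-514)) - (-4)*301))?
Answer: -1/2646 ≈ -0.00037793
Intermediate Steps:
1/(-3714 + ((25*(-26) - 1*(-514)) - (-4)*301)) = 1/(-3714 + ((-650 + 514) - 1*(-1204))) = 1/(-3714 + (-136 + 1204)) = 1/(-3714 + 1068) = 1/(-2646) = -1/2646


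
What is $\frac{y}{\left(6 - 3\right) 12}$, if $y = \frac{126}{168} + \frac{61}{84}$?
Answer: $\frac{31}{756} \approx 0.041005$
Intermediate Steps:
$y = \frac{31}{21}$ ($y = 126 \cdot \frac{1}{168} + 61 \cdot \frac{1}{84} = \frac{3}{4} + \frac{61}{84} = \frac{31}{21} \approx 1.4762$)
$\frac{y}{\left(6 - 3\right) 12} = \frac{31}{21 \left(6 - 3\right) 12} = \frac{31}{21 \cdot 3 \cdot 12} = \frac{31}{21 \cdot 36} = \frac{31}{21} \cdot \frac{1}{36} = \frac{31}{756}$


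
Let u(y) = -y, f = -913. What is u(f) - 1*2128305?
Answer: -2127392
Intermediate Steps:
u(f) - 1*2128305 = -1*(-913) - 1*2128305 = 913 - 2128305 = -2127392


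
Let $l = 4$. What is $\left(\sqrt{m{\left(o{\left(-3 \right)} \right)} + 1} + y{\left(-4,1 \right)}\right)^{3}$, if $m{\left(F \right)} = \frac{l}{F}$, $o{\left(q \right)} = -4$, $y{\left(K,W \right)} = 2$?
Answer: $8$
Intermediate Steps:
$m{\left(F \right)} = \frac{4}{F}$
$\left(\sqrt{m{\left(o{\left(-3 \right)} \right)} + 1} + y{\left(-4,1 \right)}\right)^{3} = \left(\sqrt{\frac{4}{-4} + 1} + 2\right)^{3} = \left(\sqrt{4 \left(- \frac{1}{4}\right) + 1} + 2\right)^{3} = \left(\sqrt{-1 + 1} + 2\right)^{3} = \left(\sqrt{0} + 2\right)^{3} = \left(0 + 2\right)^{3} = 2^{3} = 8$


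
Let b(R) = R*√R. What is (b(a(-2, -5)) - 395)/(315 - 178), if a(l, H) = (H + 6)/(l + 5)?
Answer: -395/137 + √3/1233 ≈ -2.8818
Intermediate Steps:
a(l, H) = (6 + H)/(5 + l)
b(R) = R^(3/2)
(b(a(-2, -5)) - 395)/(315 - 178) = (((6 - 5)/(5 - 2))^(3/2) - 395)/(315 - 178) = ((1/3)^(3/2) - 395)/137 = (((⅓)*1)^(3/2) - 395)*(1/137) = ((⅓)^(3/2) - 395)*(1/137) = (√3/9 - 395)*(1/137) = (-395 + √3/9)*(1/137) = -395/137 + √3/1233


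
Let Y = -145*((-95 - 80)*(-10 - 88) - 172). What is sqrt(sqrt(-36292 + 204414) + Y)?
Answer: sqrt(-2461810 + sqrt(168122)) ≈ 1568.9*I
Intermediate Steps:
Y = -2461810 (Y = -145*(-175*(-98) - 172) = -145*(17150 - 172) = -145*16978 = -2461810)
sqrt(sqrt(-36292 + 204414) + Y) = sqrt(sqrt(-36292 + 204414) - 2461810) = sqrt(sqrt(168122) - 2461810) = sqrt(-2461810 + sqrt(168122))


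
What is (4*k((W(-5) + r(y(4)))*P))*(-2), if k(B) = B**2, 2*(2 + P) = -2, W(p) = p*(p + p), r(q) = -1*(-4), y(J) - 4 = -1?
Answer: -209952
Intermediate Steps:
y(J) = 3 (y(J) = 4 - 1 = 3)
r(q) = 4
W(p) = 2*p**2 (W(p) = p*(2*p) = 2*p**2)
P = -3 (P = -2 + (1/2)*(-2) = -2 - 1 = -3)
(4*k((W(-5) + r(y(4)))*P))*(-2) = (4*((2*(-5)**2 + 4)*(-3))**2)*(-2) = (4*((2*25 + 4)*(-3))**2)*(-2) = (4*((50 + 4)*(-3))**2)*(-2) = (4*(54*(-3))**2)*(-2) = (4*(-162)**2)*(-2) = (4*26244)*(-2) = 104976*(-2) = -209952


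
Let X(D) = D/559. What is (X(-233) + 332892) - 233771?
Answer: 55408406/559 ≈ 99121.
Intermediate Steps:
X(D) = D/559 (X(D) = D*(1/559) = D/559)
(X(-233) + 332892) - 233771 = ((1/559)*(-233) + 332892) - 233771 = (-233/559 + 332892) - 233771 = 186086395/559 - 233771 = 55408406/559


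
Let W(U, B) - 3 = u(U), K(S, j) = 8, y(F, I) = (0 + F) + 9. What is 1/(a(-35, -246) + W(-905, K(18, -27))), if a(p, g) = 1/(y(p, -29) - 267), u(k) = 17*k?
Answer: -293/4506927 ≈ -6.5011e-5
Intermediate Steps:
y(F, I) = 9 + F (y(F, I) = F + 9 = 9 + F)
W(U, B) = 3 + 17*U
a(p, g) = 1/(-258 + p) (a(p, g) = 1/((9 + p) - 267) = 1/(-258 + p))
1/(a(-35, -246) + W(-905, K(18, -27))) = 1/(1/(-258 - 35) + (3 + 17*(-905))) = 1/(1/(-293) + (3 - 15385)) = 1/(-1/293 - 15382) = 1/(-4506927/293) = -293/4506927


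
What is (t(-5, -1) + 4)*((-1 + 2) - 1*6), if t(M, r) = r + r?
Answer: -10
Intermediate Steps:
t(M, r) = 2*r
(t(-5, -1) + 4)*((-1 + 2) - 1*6) = (2*(-1) + 4)*((-1 + 2) - 1*6) = (-2 + 4)*(1 - 6) = 2*(-5) = -10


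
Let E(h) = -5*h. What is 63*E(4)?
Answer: -1260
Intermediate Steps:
63*E(4) = 63*(-5*4) = 63*(-20) = -1260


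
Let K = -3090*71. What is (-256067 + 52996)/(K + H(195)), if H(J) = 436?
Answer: 203071/218954 ≈ 0.92746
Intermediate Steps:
K = -219390 (K = -15*14626 = -219390)
(-256067 + 52996)/(K + H(195)) = (-256067 + 52996)/(-219390 + 436) = -203071/(-218954) = -203071*(-1/218954) = 203071/218954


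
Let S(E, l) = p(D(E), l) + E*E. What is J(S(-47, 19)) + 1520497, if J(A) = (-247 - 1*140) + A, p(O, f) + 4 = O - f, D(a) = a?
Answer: 1522249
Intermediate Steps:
p(O, f) = -4 + O - f (p(O, f) = -4 + (O - f) = -4 + O - f)
S(E, l) = -4 + E + E**2 - l (S(E, l) = (-4 + E - l) + E*E = (-4 + E - l) + E**2 = -4 + E + E**2 - l)
J(A) = -387 + A (J(A) = (-247 - 140) + A = -387 + A)
J(S(-47, 19)) + 1520497 = (-387 + (-4 - 47 + (-47)**2 - 1*19)) + 1520497 = (-387 + (-4 - 47 + 2209 - 19)) + 1520497 = (-387 + 2139) + 1520497 = 1752 + 1520497 = 1522249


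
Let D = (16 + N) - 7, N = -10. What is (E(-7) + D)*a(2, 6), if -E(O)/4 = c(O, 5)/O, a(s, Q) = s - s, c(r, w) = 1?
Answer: 0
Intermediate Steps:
a(s, Q) = 0
E(O) = -4/O
D = -1 (D = (16 - 10) - 7 = 6 - 7 = -1)
(E(-7) + D)*a(2, 6) = (-4/(-7) - 1)*0 = (-4*(-⅐) - 1)*0 = (4/7 - 1)*0 = -3/7*0 = 0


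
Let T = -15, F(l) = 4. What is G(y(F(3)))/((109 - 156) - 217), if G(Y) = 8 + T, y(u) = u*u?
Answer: 7/264 ≈ 0.026515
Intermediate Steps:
y(u) = u²
G(Y) = -7 (G(Y) = 8 - 15 = -7)
G(y(F(3)))/((109 - 156) - 217) = -7/((109 - 156) - 217) = -7/(-47 - 217) = -7/(-264) = -7*(-1/264) = 7/264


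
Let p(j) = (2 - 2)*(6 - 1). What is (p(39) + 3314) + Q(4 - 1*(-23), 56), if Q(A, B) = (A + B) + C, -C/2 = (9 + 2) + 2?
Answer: 3371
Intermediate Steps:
C = -26 (C = -2*((9 + 2) + 2) = -2*(11 + 2) = -2*13 = -26)
Q(A, B) = -26 + A + B (Q(A, B) = (A + B) - 26 = -26 + A + B)
p(j) = 0 (p(j) = 0*5 = 0)
(p(39) + 3314) + Q(4 - 1*(-23), 56) = (0 + 3314) + (-26 + (4 - 1*(-23)) + 56) = 3314 + (-26 + (4 + 23) + 56) = 3314 + (-26 + 27 + 56) = 3314 + 57 = 3371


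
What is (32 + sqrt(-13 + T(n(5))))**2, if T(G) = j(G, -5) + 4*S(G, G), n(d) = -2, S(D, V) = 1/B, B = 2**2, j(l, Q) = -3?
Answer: (32 + I*sqrt(15))**2 ≈ 1009.0 + 247.87*I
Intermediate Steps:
B = 4
S(D, V) = 1/4
T(G) = -2 (T(G) = -3 + 4*(1/4) = -3 + 1 = -2)
(32 + sqrt(-13 + T(n(5))))**2 = (32 + sqrt(-13 - 2))**2 = (32 + sqrt(-15))**2 = (32 + I*sqrt(15))**2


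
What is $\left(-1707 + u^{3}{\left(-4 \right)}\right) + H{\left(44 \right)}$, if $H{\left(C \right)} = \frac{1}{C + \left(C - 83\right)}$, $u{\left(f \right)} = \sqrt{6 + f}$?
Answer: $- \frac{8534}{5} + 2 \sqrt{2} \approx -1704.0$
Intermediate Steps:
$H{\left(C \right)} = \frac{1}{-83 + 2 C}$ ($H{\left(C \right)} = \frac{1}{C + \left(C - 83\right)} = \frac{1}{C + \left(-83 + C\right)} = \frac{1}{-83 + 2 C}$)
$\left(-1707 + u^{3}{\left(-4 \right)}\right) + H{\left(44 \right)} = \left(-1707 + \left(\sqrt{6 - 4}\right)^{3}\right) + \frac{1}{-83 + 2 \cdot 44} = \left(-1707 + \left(\sqrt{2}\right)^{3}\right) + \frac{1}{-83 + 88} = \left(-1707 + 2 \sqrt{2}\right) + \frac{1}{5} = - \frac{8534}{5} + 2 \sqrt{2}$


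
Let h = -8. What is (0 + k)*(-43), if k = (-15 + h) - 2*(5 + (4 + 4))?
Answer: 2107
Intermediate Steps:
k = -49 (k = (-15 - 8) - 2*(5 + (4 + 4)) = -23 - 2*(5 + 8) = -23 - 2*13 = -23 - 26 = -49)
(0 + k)*(-43) = (0 - 49)*(-43) = -49*(-43) = 2107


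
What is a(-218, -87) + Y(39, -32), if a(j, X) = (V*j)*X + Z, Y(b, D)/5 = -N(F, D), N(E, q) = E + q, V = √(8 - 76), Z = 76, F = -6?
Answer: 266 + 37932*I*√17 ≈ 266.0 + 1.564e+5*I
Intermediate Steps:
V = 2*I*√17 (V = √(-68) = 2*I*√17 ≈ 8.2462*I)
Y(b, D) = 30 - 5*D (Y(b, D) = 5*(-(-6 + D)) = 5*(6 - D) = 30 - 5*D)
a(j, X) = 76 + 2*I*X*j*√17 (a(j, X) = ((2*I*√17)*j)*X + 76 = (2*I*j*√17)*X + 76 = 2*I*X*j*√17 + 76 = 76 + 2*I*X*j*√17)
a(-218, -87) + Y(39, -32) = (76 + 2*I*(-87)*(-218)*√17) + (30 - 5*(-32)) = (76 + 37932*I*√17) + (30 + 160) = (76 + 37932*I*√17) + 190 = 266 + 37932*I*√17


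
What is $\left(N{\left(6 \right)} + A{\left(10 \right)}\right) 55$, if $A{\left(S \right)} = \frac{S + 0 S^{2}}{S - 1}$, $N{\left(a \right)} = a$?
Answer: $\frac{3520}{9} \approx 391.11$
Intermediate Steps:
$A{\left(S \right)} = \frac{S}{-1 + S}$ ($A{\left(S \right)} = \frac{S + 0}{-1 + S} = \frac{S}{-1 + S}$)
$\left(N{\left(6 \right)} + A{\left(10 \right)}\right) 55 = \left(6 + \frac{10}{-1 + 10}\right) 55 = \left(6 + \frac{10}{9}\right) 55 = \frac{64}{9} \cdot 55 = \frac{3520}{9}$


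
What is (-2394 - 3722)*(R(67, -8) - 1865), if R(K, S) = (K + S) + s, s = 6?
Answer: 11008800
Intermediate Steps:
R(K, S) = 6 + K + S (R(K, S) = (K + S) + 6 = 6 + K + S)
(-2394 - 3722)*(R(67, -8) - 1865) = (-2394 - 3722)*((6 + 67 - 8) - 1865) = -6116*(65 - 1865) = -6116*(-1800) = 11008800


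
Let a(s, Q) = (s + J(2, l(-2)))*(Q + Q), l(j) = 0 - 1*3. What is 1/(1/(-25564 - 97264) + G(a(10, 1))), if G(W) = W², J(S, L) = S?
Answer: 122828/70748927 ≈ 0.0017361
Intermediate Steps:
l(j) = -3 (l(j) = 0 - 3 = -3)
a(s, Q) = 2*Q*(2 + s) (a(s, Q) = (s + 2)*(Q + Q) = (2 + s)*(2*Q) = 2*Q*(2 + s))
1/(1/(-25564 - 97264) + G(a(10, 1))) = 1/(1/(-25564 - 97264) + (2*1*(2 + 10))²) = 1/(1/(-122828) + (2*1*12)²) = 1/(-1/122828 + 24²) = 1/(-1/122828 + 576) = 1/(70748927/122828) = 122828/70748927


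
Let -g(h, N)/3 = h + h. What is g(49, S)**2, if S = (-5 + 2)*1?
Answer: 86436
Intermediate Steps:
S = -3 (S = -3*1 = -3)
g(h, N) = -6*h (g(h, N) = -3*(h + h) = -6*h)
g(49, S)**2 = (-6*49)**2 = (-294)**2 = 86436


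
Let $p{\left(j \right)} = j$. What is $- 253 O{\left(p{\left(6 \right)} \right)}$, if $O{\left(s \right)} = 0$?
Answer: $0$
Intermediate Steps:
$- 253 O{\left(p{\left(6 \right)} \right)} = \left(-253\right) 0 = 0$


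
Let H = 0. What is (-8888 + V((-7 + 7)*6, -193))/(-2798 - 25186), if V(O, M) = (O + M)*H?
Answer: 101/318 ≈ 0.31761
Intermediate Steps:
V(O, M) = 0 (V(O, M) = (O + M)*0 = (M + O)*0 = 0)
(-8888 + V((-7 + 7)*6, -193))/(-2798 - 25186) = (-8888 + 0)/(-2798 - 25186) = -8888/(-27984) = -8888*(-1/27984) = 101/318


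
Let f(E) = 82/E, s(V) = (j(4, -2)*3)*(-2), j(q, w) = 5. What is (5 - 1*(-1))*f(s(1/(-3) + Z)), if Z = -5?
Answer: -82/5 ≈ -16.400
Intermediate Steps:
s(V) = -30 (s(V) = (5*3)*(-2) = 15*(-2) = -30)
(5 - 1*(-1))*f(s(1/(-3) + Z)) = (5 - 1*(-1))*(82/(-30)) = (5 + 1)*(82*(-1/30)) = 6*(-41/15) = -82/5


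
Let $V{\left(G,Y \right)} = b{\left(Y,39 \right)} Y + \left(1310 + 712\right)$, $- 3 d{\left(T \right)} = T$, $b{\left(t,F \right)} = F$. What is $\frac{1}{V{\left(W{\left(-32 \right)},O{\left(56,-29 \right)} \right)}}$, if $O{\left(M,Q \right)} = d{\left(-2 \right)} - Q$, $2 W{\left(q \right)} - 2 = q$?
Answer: $\frac{1}{3179} \approx 0.00031456$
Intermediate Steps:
$d{\left(T \right)} = - \frac{T}{3}$
$W{\left(q \right)} = 1 + \frac{q}{2}$
$O{\left(M,Q \right)} = \frac{2}{3} - Q$ ($O{\left(M,Q \right)} = \left(- \frac{1}{3}\right) \left(-2\right) - Q = \frac{2}{3} - Q$)
$V{\left(G,Y \right)} = 2022 + 39 Y$ ($V{\left(G,Y \right)} = 39 Y + \left(1310 + 712\right) = 39 Y + 2022 = 2022 + 39 Y$)
$\frac{1}{V{\left(W{\left(-32 \right)},O{\left(56,-29 \right)} \right)}} = \frac{1}{2022 + 39 \left(\frac{2}{3} - -29\right)} = \frac{1}{2022 + 39 \left(\frac{2}{3} + 29\right)} = \frac{1}{2022 + 39 \cdot \frac{89}{3}} = \frac{1}{2022 + 1157} = \frac{1}{3179}$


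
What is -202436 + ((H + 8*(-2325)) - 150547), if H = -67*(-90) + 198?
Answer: -365355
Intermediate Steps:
H = 6228 (H = 6030 + 198 = 6228)
-202436 + ((H + 8*(-2325)) - 150547) = -202436 + ((6228 + 8*(-2325)) - 150547) = -202436 + ((6228 - 18600) - 150547) = -202436 + (-12372 - 150547) = -202436 - 162919 = -365355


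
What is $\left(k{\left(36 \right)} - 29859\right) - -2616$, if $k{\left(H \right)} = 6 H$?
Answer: $-27027$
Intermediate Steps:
$\left(k{\left(36 \right)} - 29859\right) - -2616 = \left(6 \cdot 36 - 29859\right) - -2616 = \left(216 - 29859\right) + \left(-2527 + 5143\right) = -29643 + 2616 = -27027$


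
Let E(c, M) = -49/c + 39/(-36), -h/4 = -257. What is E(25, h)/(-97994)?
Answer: 913/29398200 ≈ 3.1056e-5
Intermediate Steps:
h = 1028 (h = -4*(-257) = 1028)
E(c, M) = -13/12 - 49/c (E(c, M) = -49/c + 39*(-1/36) = -49/c - 13/12 = -13/12 - 49/c)
E(25, h)/(-97994) = (-13/12 - 49/25)/(-97994) = (-13/12 - 49*1/25)*(-1/97994) = (-13/12 - 49/25)*(-1/97994) = -913/300*(-1/97994) = 913/29398200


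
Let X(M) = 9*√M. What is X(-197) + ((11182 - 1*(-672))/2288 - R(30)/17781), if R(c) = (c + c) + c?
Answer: 35095009/6780488 + 9*I*√197 ≈ 5.1759 + 126.32*I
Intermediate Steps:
R(c) = 3*c (R(c) = 2*c + c = 3*c)
X(-197) + ((11182 - 1*(-672))/2288 - R(30)/17781) = 9*√(-197) + ((11182 - 1*(-672))/2288 - 3*30/17781) = 9*(I*√197) + ((11182 + 672)*(1/2288) - 1*90*(1/17781)) = 9*I*√197 + (11854*(1/2288) - 90*1/17781) = 9*I*√197 + (5927/1144 - 30/5927) = 9*I*√197 + 35095009/6780488 = 35095009/6780488 + 9*I*√197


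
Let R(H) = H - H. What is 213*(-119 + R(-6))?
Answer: -25347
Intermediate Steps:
R(H) = 0
213*(-119 + R(-6)) = 213*(-119 + 0) = 213*(-119) = -25347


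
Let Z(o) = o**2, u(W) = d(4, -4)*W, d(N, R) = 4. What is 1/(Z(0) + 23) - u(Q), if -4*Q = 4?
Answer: 93/23 ≈ 4.0435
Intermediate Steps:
Q = -1 (Q = -1/4*4 = -1)
u(W) = 4*W
1/(Z(0) + 23) - u(Q) = 1/(0**2 + 23) - 4*(-1) = 1/(0 + 23) - 1*(-4) = 1/23 + 4 = 93/23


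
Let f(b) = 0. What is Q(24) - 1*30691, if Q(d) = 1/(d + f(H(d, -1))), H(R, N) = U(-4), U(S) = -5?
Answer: -736583/24 ≈ -30691.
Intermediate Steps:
H(R, N) = -5
Q(d) = 1/d (Q(d) = 1/(d + 0) = 1/d)
Q(24) - 1*30691 = 1/24 - 1*30691 = 1/24 - 30691 = -736583/24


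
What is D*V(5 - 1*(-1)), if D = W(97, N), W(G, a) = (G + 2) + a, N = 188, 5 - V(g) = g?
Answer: -287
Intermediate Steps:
V(g) = 5 - g
W(G, a) = 2 + G + a (W(G, a) = (2 + G) + a = 2 + G + a)
D = 287 (D = 2 + 97 + 188 = 287)
D*V(5 - 1*(-1)) = 287*(5 - (5 - 1*(-1))) = 287*(5 - (5 + 1)) = 287*(5 - 1*6) = 287*(5 - 6) = 287*(-1) = -287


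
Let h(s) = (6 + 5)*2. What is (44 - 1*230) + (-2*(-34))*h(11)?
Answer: 1310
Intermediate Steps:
h(s) = 22 (h(s) = 11*2 = 22)
(44 - 1*230) + (-2*(-34))*h(11) = (44 - 1*230) - 2*(-34)*22 = (44 - 230) - 1*(-68)*22 = -186 + 68*22 = -186 + 1496 = 1310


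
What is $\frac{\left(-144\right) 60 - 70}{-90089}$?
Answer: $\frac{8710}{90089} \approx 0.096682$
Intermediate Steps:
$\frac{\left(-144\right) 60 - 70}{-90089} = \left(-8640 - 70\right) \left(- \frac{1}{90089}\right) = \left(-8710\right) \left(- \frac{1}{90089}\right) = \frac{8710}{90089}$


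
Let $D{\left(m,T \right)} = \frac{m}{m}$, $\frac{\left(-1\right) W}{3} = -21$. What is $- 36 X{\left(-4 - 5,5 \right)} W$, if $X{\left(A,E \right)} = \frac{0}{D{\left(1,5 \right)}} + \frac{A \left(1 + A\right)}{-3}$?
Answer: $54432$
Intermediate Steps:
$W = 63$ ($W = \left(-3\right) \left(-21\right) = 63$)
$D{\left(m,T \right)} = 1$
$X{\left(A,E \right)} = - \frac{A \left(1 + A\right)}{3}$ ($X{\left(A,E \right)} = \frac{0}{1} + \frac{A \left(1 + A\right)}{-3} = 0 \cdot 1 + A \left(1 + A\right) \left(- \frac{1}{3}\right) = 0 - \frac{A \left(1 + A\right)}{3} = - \frac{A \left(1 + A\right)}{3}$)
$- 36 X{\left(-4 - 5,5 \right)} W = - 36 \left(- \frac{\left(-4 - 5\right) \left(1 - 9\right)}{3}\right) 63 = - 36 \left(\left(- \frac{1}{3}\right) \left(-9\right) \left(1 - 9\right)\right) 63 = - 36 \left(\left(- \frac{1}{3}\right) \left(-9\right) \left(-8\right)\right) 63 = \left(-36\right) \left(-24\right) 63 = 864 \cdot 63 = 54432$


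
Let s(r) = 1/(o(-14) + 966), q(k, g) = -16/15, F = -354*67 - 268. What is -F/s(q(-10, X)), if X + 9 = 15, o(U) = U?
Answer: 22834672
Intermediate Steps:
F = -23986 (F = -23718 - 268 = -23986)
X = 6 (X = -9 + 15 = 6)
q(k, g) = -16/15 (q(k, g) = -16*1/15 = -16/15)
s(r) = 1/952 (s(r) = 1/(-14 + 966) = 1/952)
-F/s(q(-10, X)) = -(-23986)/1/952 = -(-23986)*952 = -1*(-22834672) = 22834672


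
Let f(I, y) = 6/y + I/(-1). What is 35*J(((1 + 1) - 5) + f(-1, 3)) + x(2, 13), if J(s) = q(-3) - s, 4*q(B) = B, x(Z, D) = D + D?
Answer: -1/4 ≈ -0.25000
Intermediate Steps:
x(Z, D) = 2*D
f(I, y) = -I + 6/y (f(I, y) = 6/y + I*(-1) = 6/y - I = -I + 6/y)
q(B) = B/4
J(s) = -3/4 - s (J(s) = (1/4)*(-3) - s = -3/4 - s)
35*J(((1 + 1) - 5) + f(-1, 3)) + x(2, 13) = 35*(-3/4 - (((1 + 1) - 5) + (-1*(-1) + 6/3))) + 2*13 = 35*(-3/4 - ((2 - 5) + (1 + 6*(1/3)))) + 26 = 35*(-3/4 - (-3 + (1 + 2))) + 26 = 35*(-3/4 - (-3 + 3)) + 26 = 35*(-3/4 - 1*0) + 26 = 35*(-3/4 + 0) + 26 = 35*(-3/4) + 26 = -105/4 + 26 = -1/4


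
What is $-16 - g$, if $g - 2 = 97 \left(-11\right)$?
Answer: $1049$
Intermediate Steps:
$g = -1065$ ($g = 2 + 97 \left(-11\right) = 2 - 1067 = -1065$)
$-16 - g = -16 - -1065 = -16 + 1065 = 1049$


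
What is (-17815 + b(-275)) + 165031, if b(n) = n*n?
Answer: 222841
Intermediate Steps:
b(n) = n²
(-17815 + b(-275)) + 165031 = (-17815 + (-275)²) + 165031 = (-17815 + 75625) + 165031 = 57810 + 165031 = 222841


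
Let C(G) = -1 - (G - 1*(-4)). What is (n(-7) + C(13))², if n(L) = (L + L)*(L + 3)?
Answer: 1444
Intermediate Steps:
C(G) = -5 - G (C(G) = -1 - (G + 4) = -1 - (4 + G) = -1 + (-4 - G) = -5 - G)
n(L) = 2*L*(3 + L) (n(L) = (2*L)*(3 + L) = 2*L*(3 + L))
(n(-7) + C(13))² = (2*(-7)*(3 - 7) + (-5 - 1*13))² = (2*(-7)*(-4) + (-5 - 13))² = (56 - 18)² = 38² = 1444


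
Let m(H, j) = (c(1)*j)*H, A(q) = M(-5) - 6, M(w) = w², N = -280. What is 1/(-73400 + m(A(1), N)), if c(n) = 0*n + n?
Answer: -1/78720 ≈ -1.2703e-5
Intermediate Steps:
c(n) = n (c(n) = 0 + n = n)
A(q) = 19 (A(q) = (-5)² - 6 = 25 - 6 = 19)
m(H, j) = H*j (m(H, j) = (1*j)*H = j*H = H*j)
1/(-73400 + m(A(1), N)) = 1/(-73400 + 19*(-280)) = 1/(-73400 - 5320) = 1/(-78720) = -1/78720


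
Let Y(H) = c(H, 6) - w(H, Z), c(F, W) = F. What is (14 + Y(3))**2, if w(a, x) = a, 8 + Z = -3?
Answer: 196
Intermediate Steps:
Z = -11 (Z = -8 - 3 = -11)
Y(H) = 0 (Y(H) = H - H = 0)
(14 + Y(3))**2 = (14 + 0)**2 = 14**2 = 196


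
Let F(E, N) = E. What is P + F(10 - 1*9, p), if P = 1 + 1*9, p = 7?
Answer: 11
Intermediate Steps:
P = 10 (P = 1 + 9 = 10)
P + F(10 - 1*9, p) = 10 + (10 - 1*9) = 10 + (10 - 9) = 10 + 1 = 11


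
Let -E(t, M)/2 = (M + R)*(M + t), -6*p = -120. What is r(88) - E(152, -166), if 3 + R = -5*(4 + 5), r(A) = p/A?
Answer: 131829/22 ≈ 5992.2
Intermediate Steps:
p = 20 (p = -⅙*(-120) = 20)
r(A) = 20/A
R = -48 (R = -3 - 5*(4 + 5) = -3 - 5*9 = -3 - 45 = -48)
E(t, M) = -2*(-48 + M)*(M + t) (E(t, M) = -2*(M - 48)*(M + t) = -2*(-48 + M)*(M + t))
r(88) - E(152, -166) = 20/88 - (-2*(-166)² + 96*(-166) + 96*152 - 2*(-166)*152) = 20*(1/88) - (-2*27556 - 15936 + 14592 + 50464) = 5/22 - (-55112 - 15936 + 14592 + 50464) = 5/22 - 1*(-5992) = 5/22 + 5992 = 131829/22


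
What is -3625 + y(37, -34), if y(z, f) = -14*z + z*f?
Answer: -5401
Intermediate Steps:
y(z, f) = -14*z + f*z
-3625 + y(37, -34) = -3625 + 37*(-14 - 34) = -3625 + 37*(-48) = -3625 - 1776 = -5401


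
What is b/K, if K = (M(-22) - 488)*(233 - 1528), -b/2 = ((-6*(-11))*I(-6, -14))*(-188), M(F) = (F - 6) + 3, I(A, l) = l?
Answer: -16544/31635 ≈ -0.52297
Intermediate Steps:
M(F) = -3 + F (M(F) = (-6 + F) + 3 = -3 + F)
b = -347424 (b = -2*-6*(-11)*(-14)*(-188) = -2*66*(-14)*(-188) = -(-1848)*(-188) = -2*173712 = -347424)
K = 664335 (K = ((-3 - 22) - 488)*(233 - 1528) = (-25 - 488)*(-1295) = -513*(-1295) = 664335)
b/K = -347424/664335 = -347424*1/664335 = -16544/31635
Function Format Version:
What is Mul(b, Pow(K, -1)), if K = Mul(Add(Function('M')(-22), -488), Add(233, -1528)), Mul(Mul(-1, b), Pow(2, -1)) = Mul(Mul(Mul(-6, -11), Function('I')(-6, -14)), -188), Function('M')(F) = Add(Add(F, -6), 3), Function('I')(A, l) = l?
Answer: Rational(-16544, 31635) ≈ -0.52297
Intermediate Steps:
Function('M')(F) = Add(-3, F) (Function('M')(F) = Add(Add(-6, F), 3) = Add(-3, F))
b = -347424 (b = Mul(-2, Mul(Mul(Mul(-6, -11), -14), -188)) = Mul(-2, Mul(Mul(66, -14), -188)) = Mul(-2, Mul(-924, -188)) = Mul(-2, 173712) = -347424)
K = 664335 (K = Mul(Add(Add(-3, -22), -488), Add(233, -1528)) = Mul(Add(-25, -488), -1295) = Mul(-513, -1295) = 664335)
Mul(b, Pow(K, -1)) = Mul(-347424, Pow(664335, -1)) = Mul(-347424, Rational(1, 664335)) = Rational(-16544, 31635)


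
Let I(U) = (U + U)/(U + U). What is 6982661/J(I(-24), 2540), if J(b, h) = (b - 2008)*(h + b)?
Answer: -997523/728541 ≈ -1.3692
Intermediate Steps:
I(U) = 1 (I(U) = (2*U)/((2*U)) = (2*U)*(1/(2*U)) = 1)
J(b, h) = (-2008 + b)*(b + h)
6982661/J(I(-24), 2540) = 6982661/(1**2 - 2008*1 - 2008*2540 + 1*2540) = 6982661/(1 - 2008 - 5100320 + 2540) = 6982661/(-5099787) = 6982661*(-1/5099787) = -997523/728541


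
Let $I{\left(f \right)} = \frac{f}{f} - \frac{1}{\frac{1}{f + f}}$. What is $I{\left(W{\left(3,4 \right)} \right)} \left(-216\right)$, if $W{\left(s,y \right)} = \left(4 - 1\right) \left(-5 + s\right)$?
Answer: $-2808$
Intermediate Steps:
$W{\left(s,y \right)} = -15 + 3 s$ ($W{\left(s,y \right)} = 3 \left(-5 + s\right) = -15 + 3 s$)
$I{\left(f \right)} = 1 - 2 f$ ($I{\left(f \right)} = 1 - \frac{1}{\frac{1}{2 f}} = 1 - \frac{1}{\frac{1}{2} \frac{1}{f}} = 1 - 2 f$)
$I{\left(W{\left(3,4 \right)} \right)} \left(-216\right) = \left(1 - 2 \left(-15 + 3 \cdot 3\right)\right) \left(-216\right) = \left(1 - 2 \left(-15 + 9\right)\right) \left(-216\right) = \left(1 - -12\right) \left(-216\right) = \left(1 + 12\right) \left(-216\right) = 13 \left(-216\right) = -2808$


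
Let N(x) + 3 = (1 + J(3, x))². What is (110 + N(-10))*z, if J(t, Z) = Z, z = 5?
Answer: 940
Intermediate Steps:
N(x) = -3 + (1 + x)²
(110 + N(-10))*z = (110 + (-3 + (1 - 10)²))*5 = (110 + (-3 + (-9)²))*5 = (110 + (-3 + 81))*5 = (110 + 78)*5 = 188*5 = 940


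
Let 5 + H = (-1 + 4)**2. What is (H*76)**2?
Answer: 92416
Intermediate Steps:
H = 4 (H = -5 + (-1 + 4)**2 = -5 + 3**2 = -5 + 9 = 4)
(H*76)**2 = (4*76)**2 = 304**2 = 92416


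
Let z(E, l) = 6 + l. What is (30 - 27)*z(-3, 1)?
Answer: 21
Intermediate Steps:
(30 - 27)*z(-3, 1) = (30 - 27)*(6 + 1) = 3*7 = 21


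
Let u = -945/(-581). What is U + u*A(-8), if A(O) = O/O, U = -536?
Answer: -44353/83 ≈ -534.37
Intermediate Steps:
A(O) = 1
u = 135/83 (u = -945*(-1/581) = 135/83 ≈ 1.6265)
U + u*A(-8) = -536 + (135/83)*1 = -536 + 135/83 = -44353/83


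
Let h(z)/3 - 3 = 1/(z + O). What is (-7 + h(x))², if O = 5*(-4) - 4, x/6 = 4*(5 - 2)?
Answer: 1089/256 ≈ 4.2539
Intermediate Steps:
x = 72 (x = 6*(4*(5 - 2)) = 6*(4*3) = 6*12 = 72)
O = -24 (O = -20 - 4 = -24)
h(z) = 9 + 3/(-24 + z) (h(z) = 9 + 3/(z - 24) = 9 + 3/(-24 + z))
(-7 + h(x))² = (-7 + 3*(-71 + 3*72)/(-24 + 72))² = (-7 + 3*(-71 + 216)/48)² = (-7 + 3*(1/48)*145)² = (-7 + 145/16)² = (33/16)² = 1089/256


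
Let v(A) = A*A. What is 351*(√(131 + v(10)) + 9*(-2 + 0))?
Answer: -6318 + 351*√231 ≈ -983.26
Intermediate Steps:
v(A) = A²
351*(√(131 + v(10)) + 9*(-2 + 0)) = 351*(√(131 + 10²) + 9*(-2 + 0)) = 351*(√(131 + 100) + 9*(-2)) = 351*(√231 - 18) = 351*(-18 + √231) = -6318 + 351*√231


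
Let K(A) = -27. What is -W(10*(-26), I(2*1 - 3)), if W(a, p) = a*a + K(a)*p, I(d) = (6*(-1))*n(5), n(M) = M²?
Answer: -71650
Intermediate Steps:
I(d) = -150 (I(d) = (6*(-1))*5² = -6*25 = -150)
W(a, p) = a² - 27*p (W(a, p) = a*a - 27*p = a² - 27*p)
-W(10*(-26), I(2*1 - 3)) = -((10*(-26))² - 27*(-150)) = -((-260)² + 4050) = -(67600 + 4050) = -1*71650 = -71650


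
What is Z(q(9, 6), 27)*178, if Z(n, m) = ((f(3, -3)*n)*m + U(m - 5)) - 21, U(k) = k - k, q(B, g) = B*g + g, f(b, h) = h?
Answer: -868818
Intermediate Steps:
q(B, g) = g + B*g
U(k) = 0
Z(n, m) = -21 - 3*m*n (Z(n, m) = ((-3*n)*m + 0) - 21 = (-3*m*n + 0) - 21 = -3*m*n - 21 = -21 - 3*m*n)
Z(q(9, 6), 27)*178 = (-21 - 3*27*6*(1 + 9))*178 = (-21 - 3*27*6*10)*178 = (-21 - 3*27*60)*178 = (-21 - 4860)*178 = -4881*178 = -868818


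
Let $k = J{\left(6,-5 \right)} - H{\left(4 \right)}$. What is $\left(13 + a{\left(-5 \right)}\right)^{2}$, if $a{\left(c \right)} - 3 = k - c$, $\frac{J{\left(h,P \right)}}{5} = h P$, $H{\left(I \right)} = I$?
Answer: $17689$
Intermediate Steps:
$J{\left(h,P \right)} = 5 P h$ ($J{\left(h,P \right)} = 5 h P = 5 P h$)
$k = -154$ ($k = 5 \left(-5\right) 6 - 4 = -150 - 4 = -154$)
$a{\left(c \right)} = -151 - c$ ($a{\left(c \right)} = 3 - \left(154 + c\right) = -151 - c$)
$\left(13 + a{\left(-5 \right)}\right)^{2} = \left(13 - 146\right)^{2} = \left(-133\right)^{2} = 17689$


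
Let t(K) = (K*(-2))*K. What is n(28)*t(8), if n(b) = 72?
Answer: -9216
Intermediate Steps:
t(K) = -2*K**2 (t(K) = (-2*K)*K = -2*K**2)
n(28)*t(8) = 72*(-2*8**2) = 72*(-2*64) = 72*(-128) = -9216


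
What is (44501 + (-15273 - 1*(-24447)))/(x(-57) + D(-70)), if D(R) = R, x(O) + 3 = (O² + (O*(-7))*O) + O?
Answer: -53675/19624 ≈ -2.7352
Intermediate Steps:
x(O) = -3 + O - 6*O² (x(O) = -3 + ((O² + (O*(-7))*O) + O) = -3 + ((O² + (-7*O)*O) + O) = -3 + ((O² - 7*O²) + O) = -3 + (-6*O² + O) = -3 + (O - 6*O²) = -3 + O - 6*O²)
(44501 + (-15273 - 1*(-24447)))/(x(-57) + D(-70)) = (44501 + (-15273 - 1*(-24447)))/((-3 - 57 - 6*(-57)²) - 70) = (44501 + (-15273 + 24447))/((-3 - 57 - 6*3249) - 70) = (44501 + 9174)/((-3 - 57 - 19494) - 70) = 53675/(-19554 - 70) = 53675/(-19624) = 53675*(-1/19624) = -53675/19624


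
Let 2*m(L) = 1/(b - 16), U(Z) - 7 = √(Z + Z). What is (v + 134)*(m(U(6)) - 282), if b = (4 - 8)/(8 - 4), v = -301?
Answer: 1601363/34 ≈ 47099.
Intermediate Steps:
b = -1 (b = -4/4 = -4*¼ = -1)
U(Z) = 7 + √2*√Z (U(Z) = 7 + √(Z + Z) = 7 + √(2*Z) = 7 + √2*√Z)
m(L) = -1/34 (m(L) = 1/(2*(-1 - 16)) = (½)/(-17) = (½)*(-1/17) = -1/34)
(v + 134)*(m(U(6)) - 282) = (-301 + 134)*(-1/34 - 282) = -167*(-9589/34) = 1601363/34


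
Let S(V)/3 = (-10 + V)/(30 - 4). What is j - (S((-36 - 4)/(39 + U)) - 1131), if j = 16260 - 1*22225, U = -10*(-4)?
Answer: -4963273/1027 ≈ -4832.8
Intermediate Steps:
U = 40
S(V) = -15/13 + 3*V/26 (S(V) = 3*((-10 + V)/(30 - 4)) = 3*((-10 + V)/26) = 3*((-10 + V)*(1/26)) = 3*(-5/13 + V/26) = -15/13 + 3*V/26)
j = -5965 (j = 16260 - 22225 = -5965)
j - (S((-36 - 4)/(39 + U)) - 1131) = -5965 - ((-15/13 + 3*((-36 - 4)/(39 + 40))/26) - 1131) = -5965 - ((-15/13 + 3*(-40/79)/26) - 1131) = -5965 - ((-15/13 + 3*(-40*1/79)/26) - 1131) = -5965 - ((-15/13 + (3/26)*(-40/79)) - 1131) = -5965 - ((-15/13 - 60/1027) - 1131) = -5965 - (-1245/1027 - 1131) = -5965 - 1*(-1162782/1027) = -5965 + 1162782/1027 = -4963273/1027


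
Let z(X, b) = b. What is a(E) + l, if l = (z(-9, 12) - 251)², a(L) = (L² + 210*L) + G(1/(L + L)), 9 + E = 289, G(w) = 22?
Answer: 194343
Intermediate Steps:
E = 280 (E = -9 + 289 = 280)
a(L) = 22 + L² + 210*L (a(L) = (L² + 210*L) + 22 = 22 + L² + 210*L)
l = 57121 (l = (12 - 251)² = (-239)² = 57121)
a(E) + l = (22 + 280² + 210*280) + 57121 = (22 + 78400 + 58800) + 57121 = 137222 + 57121 = 194343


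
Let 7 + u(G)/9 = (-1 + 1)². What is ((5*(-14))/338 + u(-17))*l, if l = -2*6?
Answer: 128184/169 ≈ 758.49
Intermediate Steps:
u(G) = -63 (u(G) = -63 + 9*(-1 + 1)² = -63 + 9*0² = -63 + 9*0 = -63 + 0 = -63)
l = -12
((5*(-14))/338 + u(-17))*l = ((5*(-14))/338 - 63)*(-12) = (-70*1/338 - 63)*(-12) = (-35/169 - 63)*(-12) = -10682/169*(-12) = 128184/169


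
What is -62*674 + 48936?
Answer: 7148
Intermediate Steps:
-62*674 + 48936 = -41788 + 48936 = 7148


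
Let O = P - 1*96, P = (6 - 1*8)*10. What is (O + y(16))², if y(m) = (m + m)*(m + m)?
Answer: 824464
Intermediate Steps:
P = -20 (P = (6 - 8)*10 = -2*10 = -20)
y(m) = 4*m² (y(m) = (2*m)*(2*m) = 4*m²)
O = -116 (O = -20 - 1*96 = -20 - 96 = -116)
(O + y(16))² = (-116 + 4*16²)² = (-116 + 4*256)² = (-116 + 1024)² = 908² = 824464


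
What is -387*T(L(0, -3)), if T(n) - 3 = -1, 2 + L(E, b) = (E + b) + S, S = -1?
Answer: -774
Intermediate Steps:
L(E, b) = -3 + E + b (L(E, b) = -2 + ((E + b) - 1) = -2 + (-1 + E + b) = -3 + E + b)
T(n) = 2 (T(n) = 3 - 1 = 2)
-387*T(L(0, -3)) = -387*2 = -774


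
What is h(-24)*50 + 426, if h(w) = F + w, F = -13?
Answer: -1424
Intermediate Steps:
h(w) = -13 + w
h(-24)*50 + 426 = (-13 - 24)*50 + 426 = -37*50 + 426 = -1850 + 426 = -1424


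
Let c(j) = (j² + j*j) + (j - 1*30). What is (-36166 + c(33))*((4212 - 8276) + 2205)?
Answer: 63178115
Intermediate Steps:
c(j) = -30 + j + 2*j² (c(j) = (j² + j²) + (j - 30) = 2*j² + (-30 + j) = -30 + j + 2*j²)
(-36166 + c(33))*((4212 - 8276) + 2205) = (-36166 + (-30 + 33 + 2*33²))*((4212 - 8276) + 2205) = (-36166 + (-30 + 33 + 2*1089))*(-4064 + 2205) = (-36166 + (-30 + 33 + 2178))*(-1859) = (-36166 + 2181)*(-1859) = -33985*(-1859) = 63178115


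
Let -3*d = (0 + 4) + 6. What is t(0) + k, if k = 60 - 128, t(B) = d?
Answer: -214/3 ≈ -71.333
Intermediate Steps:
d = -10/3 (d = -((0 + 4) + 6)/3 = -(4 + 6)/3 = -⅓*10 = -10/3 ≈ -3.3333)
t(B) = -10/3
k = -68
t(0) + k = -10/3 - 68 = -214/3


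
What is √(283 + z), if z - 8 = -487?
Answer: 14*I ≈ 14.0*I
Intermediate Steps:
z = -479 (z = 8 - 487 = -479)
√(283 + z) = √(283 - 479) = √(-196) = 14*I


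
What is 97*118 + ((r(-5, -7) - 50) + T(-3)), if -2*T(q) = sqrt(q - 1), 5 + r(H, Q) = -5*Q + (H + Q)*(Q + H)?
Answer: 11570 - I ≈ 11570.0 - 1.0*I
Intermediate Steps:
r(H, Q) = -5 + (H + Q)**2 - 5*Q (r(H, Q) = -5 + (-5*Q + (H + Q)*(Q + H)) = -5 + (-5*Q + (H + Q)*(H + Q)) = -5 + (-5*Q + (H + Q)**2) = -5 + ((H + Q)**2 - 5*Q) = -5 + (H + Q)**2 - 5*Q)
T(q) = -sqrt(-1 + q)/2 (T(q) = -sqrt(q - 1)/2 = -sqrt(-1 + q)/2)
97*118 + ((r(-5, -7) - 50) + T(-3)) = 97*118 + (((-5 + (-5 - 7)**2 - 5*(-7)) - 50) - sqrt(-1 - 3)/2) = 11446 + (((-5 + (-12)**2 + 35) - 50) - I) = 11446 + (((-5 + 144 + 35) - 50) - I) = 11446 + ((174 - 50) - I) = 11446 + (124 - I) = 11570 - I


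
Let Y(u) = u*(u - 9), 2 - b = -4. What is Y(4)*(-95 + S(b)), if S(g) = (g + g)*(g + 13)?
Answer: -2660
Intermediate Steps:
b = 6 (b = 2 - 1*(-4) = 2 + 4 = 6)
Y(u) = u*(-9 + u)
S(g) = 2*g*(13 + g) (S(g) = (2*g)*(13 + g) = 2*g*(13 + g))
Y(4)*(-95 + S(b)) = (4*(-9 + 4))*(-95 + 2*6*(13 + 6)) = (4*(-5))*(-95 + 2*6*19) = -20*(-95 + 228) = -20*133 = -2660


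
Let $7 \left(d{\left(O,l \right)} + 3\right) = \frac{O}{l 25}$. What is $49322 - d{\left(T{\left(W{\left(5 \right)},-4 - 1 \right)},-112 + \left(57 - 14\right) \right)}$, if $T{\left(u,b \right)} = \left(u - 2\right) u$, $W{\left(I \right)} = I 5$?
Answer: $\frac{1035826}{21} \approx 49325.0$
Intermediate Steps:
$W{\left(I \right)} = 5 I$
$T{\left(u,b \right)} = u \left(-2 + u\right)$ ($T{\left(u,b \right)} = \left(-2 + u\right) u = u \left(-2 + u\right)$)
$d{\left(O,l \right)} = -3 + \frac{O}{175 l}$ ($d{\left(O,l \right)} = -3 + \frac{O \frac{1}{l 25}}{7} = -3 + \frac{O \frac{1}{25 l}}{7} = -3 + \frac{\frac{1}{25} O \frac{1}{l}}{7} = -3 + \frac{O}{175 l}$)
$49322 - d{\left(T{\left(W{\left(5 \right)},-4 - 1 \right)},-112 + \left(57 - 14\right) \right)} = 49322 - \left(-3 + \frac{5 \cdot 5 \left(-2 + 5 \cdot 5\right)}{175 \left(-112 + \left(57 - 14\right)\right)}\right) = 49322 - \left(-3 + \frac{25 \left(-2 + 25\right)}{175 \left(-112 + \left(57 - 14\right)\right)}\right) = 49322 - \left(-3 + \frac{25 \cdot 23}{175 \left(-112 + 43\right)}\right) = 49322 - \left(-3 + \frac{1}{175} \cdot 575 \frac{1}{-69}\right) = 49322 - \left(-3 + \frac{1}{175} \cdot 575 \left(- \frac{1}{69}\right)\right) = 49322 - \left(-3 - \frac{1}{21}\right) = 49322 - - \frac{64}{21} = 49322 + \frac{64}{21} = \frac{1035826}{21}$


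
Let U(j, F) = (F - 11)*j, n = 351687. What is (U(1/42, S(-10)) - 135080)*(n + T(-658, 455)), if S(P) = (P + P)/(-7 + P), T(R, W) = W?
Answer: -2425938609911/51 ≈ -4.7567e+10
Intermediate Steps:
S(P) = 2*P/(-7 + P) (S(P) = (2*P)/(-7 + P) = 2*P/(-7 + P))
U(j, F) = j*(-11 + F) (U(j, F) = (-11 + F)*j = j*(-11 + F))
(U(1/42, S(-10)) - 135080)*(n + T(-658, 455)) = ((-11 + 2*(-10)/(-7 - 10))/42 - 135080)*(351687 + 455) = ((-11 + 2*(-10)/(-17))/42 - 135080)*352142 = ((-11 + 2*(-10)*(-1/17))/42 - 135080)*352142 = ((-11 + 20/17)/42 - 135080)*352142 = ((1/42)*(-167/17) - 135080)*352142 = (-167/714 - 135080)*352142 = -96447287/714*352142 = -2425938609911/51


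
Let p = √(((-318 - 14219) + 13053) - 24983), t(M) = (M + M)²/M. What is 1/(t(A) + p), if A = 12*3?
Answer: 144/47203 - I*√26467/47203 ≈ 0.0030507 - 0.0034465*I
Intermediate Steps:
A = 36
t(M) = 4*M (t(M) = (2*M)²/M = (4*M²)/M = 4*M)
p = I*√26467 (p = √((-14537 + 13053) - 24983) = √(-1484 - 24983) = √(-26467) = I*√26467 ≈ 162.69*I)
1/(t(A) + p) = 1/(4*36 + I*√26467) = 1/(144 + I*√26467)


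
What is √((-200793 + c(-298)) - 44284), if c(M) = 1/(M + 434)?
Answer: I*√1133236014/68 ≈ 495.05*I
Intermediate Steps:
c(M) = 1/(434 + M)
√((-200793 + c(-298)) - 44284) = √((-200793 + 1/(434 - 298)) - 44284) = √((-200793 + 1/136) - 44284) = √(-27307847/136 - 44284) = √(-33330471/136) = I*√1133236014/68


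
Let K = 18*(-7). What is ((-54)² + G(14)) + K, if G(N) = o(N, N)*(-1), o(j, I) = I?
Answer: 2776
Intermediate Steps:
K = -126
G(N) = -N (G(N) = N*(-1) = -N)
((-54)² + G(14)) + K = ((-54)² - 1*14) - 126 = (2916 - 14) - 126 = 2902 - 126 = 2776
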